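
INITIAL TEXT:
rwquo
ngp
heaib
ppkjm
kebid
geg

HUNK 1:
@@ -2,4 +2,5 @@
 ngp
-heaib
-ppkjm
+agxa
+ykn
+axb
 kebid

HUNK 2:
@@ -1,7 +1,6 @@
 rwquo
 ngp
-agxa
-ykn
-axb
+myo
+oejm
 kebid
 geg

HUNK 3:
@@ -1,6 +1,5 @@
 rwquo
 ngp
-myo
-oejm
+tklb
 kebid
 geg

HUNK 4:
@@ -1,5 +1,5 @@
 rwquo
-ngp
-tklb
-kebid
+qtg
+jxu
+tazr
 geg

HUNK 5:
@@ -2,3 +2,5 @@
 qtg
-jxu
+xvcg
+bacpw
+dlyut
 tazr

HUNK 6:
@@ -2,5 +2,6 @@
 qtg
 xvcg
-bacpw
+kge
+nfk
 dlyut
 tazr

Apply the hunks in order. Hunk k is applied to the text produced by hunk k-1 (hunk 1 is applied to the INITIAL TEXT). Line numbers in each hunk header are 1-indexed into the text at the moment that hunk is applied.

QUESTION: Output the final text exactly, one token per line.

Hunk 1: at line 2 remove [heaib,ppkjm] add [agxa,ykn,axb] -> 7 lines: rwquo ngp agxa ykn axb kebid geg
Hunk 2: at line 1 remove [agxa,ykn,axb] add [myo,oejm] -> 6 lines: rwquo ngp myo oejm kebid geg
Hunk 3: at line 1 remove [myo,oejm] add [tklb] -> 5 lines: rwquo ngp tklb kebid geg
Hunk 4: at line 1 remove [ngp,tklb,kebid] add [qtg,jxu,tazr] -> 5 lines: rwquo qtg jxu tazr geg
Hunk 5: at line 2 remove [jxu] add [xvcg,bacpw,dlyut] -> 7 lines: rwquo qtg xvcg bacpw dlyut tazr geg
Hunk 6: at line 2 remove [bacpw] add [kge,nfk] -> 8 lines: rwquo qtg xvcg kge nfk dlyut tazr geg

Answer: rwquo
qtg
xvcg
kge
nfk
dlyut
tazr
geg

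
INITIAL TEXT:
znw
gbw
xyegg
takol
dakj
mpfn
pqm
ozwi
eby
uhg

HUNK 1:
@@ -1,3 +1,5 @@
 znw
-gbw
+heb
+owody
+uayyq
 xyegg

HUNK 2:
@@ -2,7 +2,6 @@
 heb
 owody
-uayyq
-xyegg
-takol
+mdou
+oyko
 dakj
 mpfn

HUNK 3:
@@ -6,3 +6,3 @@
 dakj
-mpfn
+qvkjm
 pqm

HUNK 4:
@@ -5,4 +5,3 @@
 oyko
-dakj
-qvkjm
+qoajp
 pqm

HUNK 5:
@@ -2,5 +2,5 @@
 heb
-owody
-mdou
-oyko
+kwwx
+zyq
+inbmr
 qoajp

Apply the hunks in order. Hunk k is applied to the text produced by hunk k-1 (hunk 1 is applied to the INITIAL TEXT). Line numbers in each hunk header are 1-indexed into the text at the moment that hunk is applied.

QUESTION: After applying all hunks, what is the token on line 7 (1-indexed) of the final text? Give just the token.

Hunk 1: at line 1 remove [gbw] add [heb,owody,uayyq] -> 12 lines: znw heb owody uayyq xyegg takol dakj mpfn pqm ozwi eby uhg
Hunk 2: at line 2 remove [uayyq,xyegg,takol] add [mdou,oyko] -> 11 lines: znw heb owody mdou oyko dakj mpfn pqm ozwi eby uhg
Hunk 3: at line 6 remove [mpfn] add [qvkjm] -> 11 lines: znw heb owody mdou oyko dakj qvkjm pqm ozwi eby uhg
Hunk 4: at line 5 remove [dakj,qvkjm] add [qoajp] -> 10 lines: znw heb owody mdou oyko qoajp pqm ozwi eby uhg
Hunk 5: at line 2 remove [owody,mdou,oyko] add [kwwx,zyq,inbmr] -> 10 lines: znw heb kwwx zyq inbmr qoajp pqm ozwi eby uhg
Final line 7: pqm

Answer: pqm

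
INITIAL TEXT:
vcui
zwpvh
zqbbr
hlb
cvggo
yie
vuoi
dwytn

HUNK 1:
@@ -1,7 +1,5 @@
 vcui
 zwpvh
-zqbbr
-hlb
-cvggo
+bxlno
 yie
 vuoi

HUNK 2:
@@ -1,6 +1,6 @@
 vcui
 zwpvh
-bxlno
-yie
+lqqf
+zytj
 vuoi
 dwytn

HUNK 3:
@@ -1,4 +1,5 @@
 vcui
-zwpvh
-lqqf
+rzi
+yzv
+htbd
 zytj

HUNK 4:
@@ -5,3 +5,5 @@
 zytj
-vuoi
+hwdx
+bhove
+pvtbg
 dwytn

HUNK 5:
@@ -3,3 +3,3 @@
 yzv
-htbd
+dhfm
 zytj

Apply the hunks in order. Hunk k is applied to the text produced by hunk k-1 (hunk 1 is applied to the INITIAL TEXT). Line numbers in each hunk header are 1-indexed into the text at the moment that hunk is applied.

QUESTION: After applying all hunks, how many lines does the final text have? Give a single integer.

Answer: 9

Derivation:
Hunk 1: at line 1 remove [zqbbr,hlb,cvggo] add [bxlno] -> 6 lines: vcui zwpvh bxlno yie vuoi dwytn
Hunk 2: at line 1 remove [bxlno,yie] add [lqqf,zytj] -> 6 lines: vcui zwpvh lqqf zytj vuoi dwytn
Hunk 3: at line 1 remove [zwpvh,lqqf] add [rzi,yzv,htbd] -> 7 lines: vcui rzi yzv htbd zytj vuoi dwytn
Hunk 4: at line 5 remove [vuoi] add [hwdx,bhove,pvtbg] -> 9 lines: vcui rzi yzv htbd zytj hwdx bhove pvtbg dwytn
Hunk 5: at line 3 remove [htbd] add [dhfm] -> 9 lines: vcui rzi yzv dhfm zytj hwdx bhove pvtbg dwytn
Final line count: 9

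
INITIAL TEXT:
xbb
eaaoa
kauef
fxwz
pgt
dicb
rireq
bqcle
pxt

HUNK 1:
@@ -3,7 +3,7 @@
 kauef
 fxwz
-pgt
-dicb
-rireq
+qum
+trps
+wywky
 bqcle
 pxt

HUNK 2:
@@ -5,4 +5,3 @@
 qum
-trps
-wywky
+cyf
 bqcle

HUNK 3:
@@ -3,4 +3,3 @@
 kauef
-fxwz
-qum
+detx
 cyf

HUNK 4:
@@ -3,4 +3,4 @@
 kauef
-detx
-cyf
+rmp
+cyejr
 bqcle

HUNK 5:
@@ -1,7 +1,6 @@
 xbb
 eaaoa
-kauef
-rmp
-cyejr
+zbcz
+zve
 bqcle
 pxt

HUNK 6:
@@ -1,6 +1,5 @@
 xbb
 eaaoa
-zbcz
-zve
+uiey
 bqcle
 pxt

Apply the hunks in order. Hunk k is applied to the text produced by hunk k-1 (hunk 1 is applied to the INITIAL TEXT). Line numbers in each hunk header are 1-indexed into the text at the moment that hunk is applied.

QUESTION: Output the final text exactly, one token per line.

Hunk 1: at line 3 remove [pgt,dicb,rireq] add [qum,trps,wywky] -> 9 lines: xbb eaaoa kauef fxwz qum trps wywky bqcle pxt
Hunk 2: at line 5 remove [trps,wywky] add [cyf] -> 8 lines: xbb eaaoa kauef fxwz qum cyf bqcle pxt
Hunk 3: at line 3 remove [fxwz,qum] add [detx] -> 7 lines: xbb eaaoa kauef detx cyf bqcle pxt
Hunk 4: at line 3 remove [detx,cyf] add [rmp,cyejr] -> 7 lines: xbb eaaoa kauef rmp cyejr bqcle pxt
Hunk 5: at line 1 remove [kauef,rmp,cyejr] add [zbcz,zve] -> 6 lines: xbb eaaoa zbcz zve bqcle pxt
Hunk 6: at line 1 remove [zbcz,zve] add [uiey] -> 5 lines: xbb eaaoa uiey bqcle pxt

Answer: xbb
eaaoa
uiey
bqcle
pxt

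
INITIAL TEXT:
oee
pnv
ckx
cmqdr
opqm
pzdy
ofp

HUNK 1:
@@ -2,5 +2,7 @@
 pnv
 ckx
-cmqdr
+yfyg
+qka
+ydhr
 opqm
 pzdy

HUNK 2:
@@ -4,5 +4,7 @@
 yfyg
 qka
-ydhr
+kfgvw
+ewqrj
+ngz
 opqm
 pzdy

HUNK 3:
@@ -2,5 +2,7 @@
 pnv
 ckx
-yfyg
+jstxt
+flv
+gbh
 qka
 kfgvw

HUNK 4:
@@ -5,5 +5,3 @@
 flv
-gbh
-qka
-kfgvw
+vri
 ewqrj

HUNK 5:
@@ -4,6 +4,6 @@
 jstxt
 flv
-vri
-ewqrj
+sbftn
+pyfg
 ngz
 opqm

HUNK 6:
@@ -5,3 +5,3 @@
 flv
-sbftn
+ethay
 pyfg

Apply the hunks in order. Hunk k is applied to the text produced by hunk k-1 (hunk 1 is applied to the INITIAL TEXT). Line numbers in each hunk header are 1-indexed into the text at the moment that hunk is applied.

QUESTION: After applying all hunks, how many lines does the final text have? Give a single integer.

Answer: 11

Derivation:
Hunk 1: at line 2 remove [cmqdr] add [yfyg,qka,ydhr] -> 9 lines: oee pnv ckx yfyg qka ydhr opqm pzdy ofp
Hunk 2: at line 4 remove [ydhr] add [kfgvw,ewqrj,ngz] -> 11 lines: oee pnv ckx yfyg qka kfgvw ewqrj ngz opqm pzdy ofp
Hunk 3: at line 2 remove [yfyg] add [jstxt,flv,gbh] -> 13 lines: oee pnv ckx jstxt flv gbh qka kfgvw ewqrj ngz opqm pzdy ofp
Hunk 4: at line 5 remove [gbh,qka,kfgvw] add [vri] -> 11 lines: oee pnv ckx jstxt flv vri ewqrj ngz opqm pzdy ofp
Hunk 5: at line 4 remove [vri,ewqrj] add [sbftn,pyfg] -> 11 lines: oee pnv ckx jstxt flv sbftn pyfg ngz opqm pzdy ofp
Hunk 6: at line 5 remove [sbftn] add [ethay] -> 11 lines: oee pnv ckx jstxt flv ethay pyfg ngz opqm pzdy ofp
Final line count: 11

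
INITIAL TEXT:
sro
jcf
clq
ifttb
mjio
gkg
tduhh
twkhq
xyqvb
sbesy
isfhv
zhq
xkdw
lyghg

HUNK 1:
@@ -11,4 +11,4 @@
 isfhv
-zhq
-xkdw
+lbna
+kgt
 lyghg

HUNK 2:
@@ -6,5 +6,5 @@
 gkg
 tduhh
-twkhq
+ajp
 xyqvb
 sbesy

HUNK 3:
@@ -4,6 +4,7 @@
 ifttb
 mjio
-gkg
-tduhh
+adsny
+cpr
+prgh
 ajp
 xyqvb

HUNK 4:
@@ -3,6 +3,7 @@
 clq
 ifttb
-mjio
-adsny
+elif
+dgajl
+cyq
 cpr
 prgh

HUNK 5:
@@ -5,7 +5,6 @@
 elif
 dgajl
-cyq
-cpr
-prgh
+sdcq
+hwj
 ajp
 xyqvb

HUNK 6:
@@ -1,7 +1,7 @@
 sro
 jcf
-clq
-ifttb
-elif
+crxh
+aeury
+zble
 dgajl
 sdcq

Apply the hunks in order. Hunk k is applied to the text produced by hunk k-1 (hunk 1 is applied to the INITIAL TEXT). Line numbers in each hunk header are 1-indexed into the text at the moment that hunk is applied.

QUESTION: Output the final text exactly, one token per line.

Hunk 1: at line 11 remove [zhq,xkdw] add [lbna,kgt] -> 14 lines: sro jcf clq ifttb mjio gkg tduhh twkhq xyqvb sbesy isfhv lbna kgt lyghg
Hunk 2: at line 6 remove [twkhq] add [ajp] -> 14 lines: sro jcf clq ifttb mjio gkg tduhh ajp xyqvb sbesy isfhv lbna kgt lyghg
Hunk 3: at line 4 remove [gkg,tduhh] add [adsny,cpr,prgh] -> 15 lines: sro jcf clq ifttb mjio adsny cpr prgh ajp xyqvb sbesy isfhv lbna kgt lyghg
Hunk 4: at line 3 remove [mjio,adsny] add [elif,dgajl,cyq] -> 16 lines: sro jcf clq ifttb elif dgajl cyq cpr prgh ajp xyqvb sbesy isfhv lbna kgt lyghg
Hunk 5: at line 5 remove [cyq,cpr,prgh] add [sdcq,hwj] -> 15 lines: sro jcf clq ifttb elif dgajl sdcq hwj ajp xyqvb sbesy isfhv lbna kgt lyghg
Hunk 6: at line 1 remove [clq,ifttb,elif] add [crxh,aeury,zble] -> 15 lines: sro jcf crxh aeury zble dgajl sdcq hwj ajp xyqvb sbesy isfhv lbna kgt lyghg

Answer: sro
jcf
crxh
aeury
zble
dgajl
sdcq
hwj
ajp
xyqvb
sbesy
isfhv
lbna
kgt
lyghg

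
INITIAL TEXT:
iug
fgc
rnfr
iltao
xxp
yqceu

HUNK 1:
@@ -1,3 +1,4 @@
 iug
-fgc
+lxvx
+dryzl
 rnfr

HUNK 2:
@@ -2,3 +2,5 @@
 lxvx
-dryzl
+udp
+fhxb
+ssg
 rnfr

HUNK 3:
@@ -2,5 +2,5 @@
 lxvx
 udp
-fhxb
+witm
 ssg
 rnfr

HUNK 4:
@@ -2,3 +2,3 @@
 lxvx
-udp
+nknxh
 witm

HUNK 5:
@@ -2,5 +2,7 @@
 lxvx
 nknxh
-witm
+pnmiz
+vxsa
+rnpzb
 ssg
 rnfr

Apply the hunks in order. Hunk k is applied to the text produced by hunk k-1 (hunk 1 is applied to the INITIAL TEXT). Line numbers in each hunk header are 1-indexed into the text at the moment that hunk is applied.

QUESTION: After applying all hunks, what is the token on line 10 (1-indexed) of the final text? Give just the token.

Answer: xxp

Derivation:
Hunk 1: at line 1 remove [fgc] add [lxvx,dryzl] -> 7 lines: iug lxvx dryzl rnfr iltao xxp yqceu
Hunk 2: at line 2 remove [dryzl] add [udp,fhxb,ssg] -> 9 lines: iug lxvx udp fhxb ssg rnfr iltao xxp yqceu
Hunk 3: at line 2 remove [fhxb] add [witm] -> 9 lines: iug lxvx udp witm ssg rnfr iltao xxp yqceu
Hunk 4: at line 2 remove [udp] add [nknxh] -> 9 lines: iug lxvx nknxh witm ssg rnfr iltao xxp yqceu
Hunk 5: at line 2 remove [witm] add [pnmiz,vxsa,rnpzb] -> 11 lines: iug lxvx nknxh pnmiz vxsa rnpzb ssg rnfr iltao xxp yqceu
Final line 10: xxp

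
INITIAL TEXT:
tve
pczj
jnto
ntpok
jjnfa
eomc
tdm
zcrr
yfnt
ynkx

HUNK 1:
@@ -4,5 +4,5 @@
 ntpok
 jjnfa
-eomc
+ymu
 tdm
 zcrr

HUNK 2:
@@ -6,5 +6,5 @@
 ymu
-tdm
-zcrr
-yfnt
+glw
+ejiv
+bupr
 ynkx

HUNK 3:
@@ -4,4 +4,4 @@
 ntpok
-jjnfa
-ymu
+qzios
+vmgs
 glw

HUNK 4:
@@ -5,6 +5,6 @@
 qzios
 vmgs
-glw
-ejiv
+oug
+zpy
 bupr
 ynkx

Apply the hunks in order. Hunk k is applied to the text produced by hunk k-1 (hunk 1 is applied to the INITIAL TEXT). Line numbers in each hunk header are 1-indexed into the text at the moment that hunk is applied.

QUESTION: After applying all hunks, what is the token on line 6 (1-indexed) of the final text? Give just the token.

Answer: vmgs

Derivation:
Hunk 1: at line 4 remove [eomc] add [ymu] -> 10 lines: tve pczj jnto ntpok jjnfa ymu tdm zcrr yfnt ynkx
Hunk 2: at line 6 remove [tdm,zcrr,yfnt] add [glw,ejiv,bupr] -> 10 lines: tve pczj jnto ntpok jjnfa ymu glw ejiv bupr ynkx
Hunk 3: at line 4 remove [jjnfa,ymu] add [qzios,vmgs] -> 10 lines: tve pczj jnto ntpok qzios vmgs glw ejiv bupr ynkx
Hunk 4: at line 5 remove [glw,ejiv] add [oug,zpy] -> 10 lines: tve pczj jnto ntpok qzios vmgs oug zpy bupr ynkx
Final line 6: vmgs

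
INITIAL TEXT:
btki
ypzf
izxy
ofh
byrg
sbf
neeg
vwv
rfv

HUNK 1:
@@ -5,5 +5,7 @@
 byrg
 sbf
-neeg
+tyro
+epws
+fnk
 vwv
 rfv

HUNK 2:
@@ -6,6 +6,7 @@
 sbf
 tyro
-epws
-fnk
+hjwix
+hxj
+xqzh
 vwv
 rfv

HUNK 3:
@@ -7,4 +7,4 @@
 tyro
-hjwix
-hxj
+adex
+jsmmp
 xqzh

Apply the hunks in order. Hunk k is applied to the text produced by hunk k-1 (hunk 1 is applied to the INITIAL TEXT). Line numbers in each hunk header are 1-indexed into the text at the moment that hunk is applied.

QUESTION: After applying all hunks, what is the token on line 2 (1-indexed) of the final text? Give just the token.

Answer: ypzf

Derivation:
Hunk 1: at line 5 remove [neeg] add [tyro,epws,fnk] -> 11 lines: btki ypzf izxy ofh byrg sbf tyro epws fnk vwv rfv
Hunk 2: at line 6 remove [epws,fnk] add [hjwix,hxj,xqzh] -> 12 lines: btki ypzf izxy ofh byrg sbf tyro hjwix hxj xqzh vwv rfv
Hunk 3: at line 7 remove [hjwix,hxj] add [adex,jsmmp] -> 12 lines: btki ypzf izxy ofh byrg sbf tyro adex jsmmp xqzh vwv rfv
Final line 2: ypzf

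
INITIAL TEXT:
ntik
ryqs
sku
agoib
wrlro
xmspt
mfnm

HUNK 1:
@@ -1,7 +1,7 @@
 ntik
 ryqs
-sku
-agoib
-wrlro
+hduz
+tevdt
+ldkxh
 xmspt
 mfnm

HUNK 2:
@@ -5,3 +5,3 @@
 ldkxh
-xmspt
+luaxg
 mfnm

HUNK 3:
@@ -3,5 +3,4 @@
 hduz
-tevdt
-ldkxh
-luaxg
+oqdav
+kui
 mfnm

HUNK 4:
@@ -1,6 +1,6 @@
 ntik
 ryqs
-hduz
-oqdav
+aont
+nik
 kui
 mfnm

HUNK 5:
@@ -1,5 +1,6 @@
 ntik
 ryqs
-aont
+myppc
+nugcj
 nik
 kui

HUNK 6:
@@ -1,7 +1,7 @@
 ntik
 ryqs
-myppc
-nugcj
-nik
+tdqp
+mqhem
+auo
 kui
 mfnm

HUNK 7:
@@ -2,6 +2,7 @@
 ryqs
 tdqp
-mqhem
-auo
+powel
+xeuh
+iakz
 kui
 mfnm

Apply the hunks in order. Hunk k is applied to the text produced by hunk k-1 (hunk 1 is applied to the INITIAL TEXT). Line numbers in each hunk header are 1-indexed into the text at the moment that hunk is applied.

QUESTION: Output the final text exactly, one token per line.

Hunk 1: at line 1 remove [sku,agoib,wrlro] add [hduz,tevdt,ldkxh] -> 7 lines: ntik ryqs hduz tevdt ldkxh xmspt mfnm
Hunk 2: at line 5 remove [xmspt] add [luaxg] -> 7 lines: ntik ryqs hduz tevdt ldkxh luaxg mfnm
Hunk 3: at line 3 remove [tevdt,ldkxh,luaxg] add [oqdav,kui] -> 6 lines: ntik ryqs hduz oqdav kui mfnm
Hunk 4: at line 1 remove [hduz,oqdav] add [aont,nik] -> 6 lines: ntik ryqs aont nik kui mfnm
Hunk 5: at line 1 remove [aont] add [myppc,nugcj] -> 7 lines: ntik ryqs myppc nugcj nik kui mfnm
Hunk 6: at line 1 remove [myppc,nugcj,nik] add [tdqp,mqhem,auo] -> 7 lines: ntik ryqs tdqp mqhem auo kui mfnm
Hunk 7: at line 2 remove [mqhem,auo] add [powel,xeuh,iakz] -> 8 lines: ntik ryqs tdqp powel xeuh iakz kui mfnm

Answer: ntik
ryqs
tdqp
powel
xeuh
iakz
kui
mfnm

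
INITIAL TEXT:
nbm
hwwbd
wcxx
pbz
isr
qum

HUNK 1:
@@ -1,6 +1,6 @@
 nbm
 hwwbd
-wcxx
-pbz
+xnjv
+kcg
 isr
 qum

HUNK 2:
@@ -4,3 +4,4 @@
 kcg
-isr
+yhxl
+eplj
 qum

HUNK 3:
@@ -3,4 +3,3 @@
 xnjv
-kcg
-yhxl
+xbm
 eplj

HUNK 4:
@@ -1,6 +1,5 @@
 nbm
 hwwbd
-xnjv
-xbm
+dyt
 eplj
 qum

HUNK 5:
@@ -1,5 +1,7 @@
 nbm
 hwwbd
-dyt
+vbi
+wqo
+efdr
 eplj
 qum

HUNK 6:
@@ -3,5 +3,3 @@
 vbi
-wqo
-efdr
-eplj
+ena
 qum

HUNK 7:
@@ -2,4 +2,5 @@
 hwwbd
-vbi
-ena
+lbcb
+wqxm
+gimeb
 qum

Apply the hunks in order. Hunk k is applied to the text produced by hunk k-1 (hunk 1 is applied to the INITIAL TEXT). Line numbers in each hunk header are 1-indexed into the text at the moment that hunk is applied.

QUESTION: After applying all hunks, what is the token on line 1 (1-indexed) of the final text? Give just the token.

Hunk 1: at line 1 remove [wcxx,pbz] add [xnjv,kcg] -> 6 lines: nbm hwwbd xnjv kcg isr qum
Hunk 2: at line 4 remove [isr] add [yhxl,eplj] -> 7 lines: nbm hwwbd xnjv kcg yhxl eplj qum
Hunk 3: at line 3 remove [kcg,yhxl] add [xbm] -> 6 lines: nbm hwwbd xnjv xbm eplj qum
Hunk 4: at line 1 remove [xnjv,xbm] add [dyt] -> 5 lines: nbm hwwbd dyt eplj qum
Hunk 5: at line 1 remove [dyt] add [vbi,wqo,efdr] -> 7 lines: nbm hwwbd vbi wqo efdr eplj qum
Hunk 6: at line 3 remove [wqo,efdr,eplj] add [ena] -> 5 lines: nbm hwwbd vbi ena qum
Hunk 7: at line 2 remove [vbi,ena] add [lbcb,wqxm,gimeb] -> 6 lines: nbm hwwbd lbcb wqxm gimeb qum
Final line 1: nbm

Answer: nbm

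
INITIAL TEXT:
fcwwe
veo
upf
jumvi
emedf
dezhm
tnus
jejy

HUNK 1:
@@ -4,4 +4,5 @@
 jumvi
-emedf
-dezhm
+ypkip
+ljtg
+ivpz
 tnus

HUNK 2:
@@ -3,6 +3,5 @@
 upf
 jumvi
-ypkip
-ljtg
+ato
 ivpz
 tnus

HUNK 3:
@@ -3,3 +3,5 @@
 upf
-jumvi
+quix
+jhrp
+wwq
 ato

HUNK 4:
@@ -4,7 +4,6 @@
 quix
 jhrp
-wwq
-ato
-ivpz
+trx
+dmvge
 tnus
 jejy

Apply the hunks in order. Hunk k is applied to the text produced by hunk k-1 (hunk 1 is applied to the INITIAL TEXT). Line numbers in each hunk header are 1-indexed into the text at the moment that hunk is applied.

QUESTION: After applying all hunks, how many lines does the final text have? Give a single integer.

Answer: 9

Derivation:
Hunk 1: at line 4 remove [emedf,dezhm] add [ypkip,ljtg,ivpz] -> 9 lines: fcwwe veo upf jumvi ypkip ljtg ivpz tnus jejy
Hunk 2: at line 3 remove [ypkip,ljtg] add [ato] -> 8 lines: fcwwe veo upf jumvi ato ivpz tnus jejy
Hunk 3: at line 3 remove [jumvi] add [quix,jhrp,wwq] -> 10 lines: fcwwe veo upf quix jhrp wwq ato ivpz tnus jejy
Hunk 4: at line 4 remove [wwq,ato,ivpz] add [trx,dmvge] -> 9 lines: fcwwe veo upf quix jhrp trx dmvge tnus jejy
Final line count: 9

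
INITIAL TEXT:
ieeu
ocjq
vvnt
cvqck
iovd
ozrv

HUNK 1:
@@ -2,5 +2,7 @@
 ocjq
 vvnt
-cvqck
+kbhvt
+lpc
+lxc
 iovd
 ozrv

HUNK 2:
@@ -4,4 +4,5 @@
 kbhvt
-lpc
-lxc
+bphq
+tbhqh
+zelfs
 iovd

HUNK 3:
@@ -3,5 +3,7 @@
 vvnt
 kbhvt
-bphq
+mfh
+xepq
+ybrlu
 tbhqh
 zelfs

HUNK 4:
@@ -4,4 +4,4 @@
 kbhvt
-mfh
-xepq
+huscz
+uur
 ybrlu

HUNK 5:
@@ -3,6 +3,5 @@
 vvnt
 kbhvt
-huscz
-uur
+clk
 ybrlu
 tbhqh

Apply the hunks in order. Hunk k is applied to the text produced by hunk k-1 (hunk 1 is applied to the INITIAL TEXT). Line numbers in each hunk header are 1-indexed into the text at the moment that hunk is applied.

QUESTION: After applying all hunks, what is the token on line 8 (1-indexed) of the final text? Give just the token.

Hunk 1: at line 2 remove [cvqck] add [kbhvt,lpc,lxc] -> 8 lines: ieeu ocjq vvnt kbhvt lpc lxc iovd ozrv
Hunk 2: at line 4 remove [lpc,lxc] add [bphq,tbhqh,zelfs] -> 9 lines: ieeu ocjq vvnt kbhvt bphq tbhqh zelfs iovd ozrv
Hunk 3: at line 3 remove [bphq] add [mfh,xepq,ybrlu] -> 11 lines: ieeu ocjq vvnt kbhvt mfh xepq ybrlu tbhqh zelfs iovd ozrv
Hunk 4: at line 4 remove [mfh,xepq] add [huscz,uur] -> 11 lines: ieeu ocjq vvnt kbhvt huscz uur ybrlu tbhqh zelfs iovd ozrv
Hunk 5: at line 3 remove [huscz,uur] add [clk] -> 10 lines: ieeu ocjq vvnt kbhvt clk ybrlu tbhqh zelfs iovd ozrv
Final line 8: zelfs

Answer: zelfs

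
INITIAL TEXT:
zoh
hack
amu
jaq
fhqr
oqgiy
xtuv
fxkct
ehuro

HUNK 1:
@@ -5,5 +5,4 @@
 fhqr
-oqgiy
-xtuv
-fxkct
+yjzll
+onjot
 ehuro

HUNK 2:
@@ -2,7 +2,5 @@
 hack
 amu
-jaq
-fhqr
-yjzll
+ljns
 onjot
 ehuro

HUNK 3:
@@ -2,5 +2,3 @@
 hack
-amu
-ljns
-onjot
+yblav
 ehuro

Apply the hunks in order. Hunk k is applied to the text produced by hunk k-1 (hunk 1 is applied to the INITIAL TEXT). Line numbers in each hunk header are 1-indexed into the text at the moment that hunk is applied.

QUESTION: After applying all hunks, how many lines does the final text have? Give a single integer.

Hunk 1: at line 5 remove [oqgiy,xtuv,fxkct] add [yjzll,onjot] -> 8 lines: zoh hack amu jaq fhqr yjzll onjot ehuro
Hunk 2: at line 2 remove [jaq,fhqr,yjzll] add [ljns] -> 6 lines: zoh hack amu ljns onjot ehuro
Hunk 3: at line 2 remove [amu,ljns,onjot] add [yblav] -> 4 lines: zoh hack yblav ehuro
Final line count: 4

Answer: 4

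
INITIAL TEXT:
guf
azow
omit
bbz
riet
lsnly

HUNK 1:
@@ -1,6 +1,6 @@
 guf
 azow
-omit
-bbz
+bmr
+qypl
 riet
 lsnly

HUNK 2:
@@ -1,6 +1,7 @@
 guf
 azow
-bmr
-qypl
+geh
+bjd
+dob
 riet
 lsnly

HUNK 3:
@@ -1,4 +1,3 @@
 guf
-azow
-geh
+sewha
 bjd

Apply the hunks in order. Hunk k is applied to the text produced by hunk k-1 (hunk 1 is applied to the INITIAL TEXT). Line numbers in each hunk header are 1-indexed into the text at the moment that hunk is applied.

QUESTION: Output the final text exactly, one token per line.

Hunk 1: at line 1 remove [omit,bbz] add [bmr,qypl] -> 6 lines: guf azow bmr qypl riet lsnly
Hunk 2: at line 1 remove [bmr,qypl] add [geh,bjd,dob] -> 7 lines: guf azow geh bjd dob riet lsnly
Hunk 3: at line 1 remove [azow,geh] add [sewha] -> 6 lines: guf sewha bjd dob riet lsnly

Answer: guf
sewha
bjd
dob
riet
lsnly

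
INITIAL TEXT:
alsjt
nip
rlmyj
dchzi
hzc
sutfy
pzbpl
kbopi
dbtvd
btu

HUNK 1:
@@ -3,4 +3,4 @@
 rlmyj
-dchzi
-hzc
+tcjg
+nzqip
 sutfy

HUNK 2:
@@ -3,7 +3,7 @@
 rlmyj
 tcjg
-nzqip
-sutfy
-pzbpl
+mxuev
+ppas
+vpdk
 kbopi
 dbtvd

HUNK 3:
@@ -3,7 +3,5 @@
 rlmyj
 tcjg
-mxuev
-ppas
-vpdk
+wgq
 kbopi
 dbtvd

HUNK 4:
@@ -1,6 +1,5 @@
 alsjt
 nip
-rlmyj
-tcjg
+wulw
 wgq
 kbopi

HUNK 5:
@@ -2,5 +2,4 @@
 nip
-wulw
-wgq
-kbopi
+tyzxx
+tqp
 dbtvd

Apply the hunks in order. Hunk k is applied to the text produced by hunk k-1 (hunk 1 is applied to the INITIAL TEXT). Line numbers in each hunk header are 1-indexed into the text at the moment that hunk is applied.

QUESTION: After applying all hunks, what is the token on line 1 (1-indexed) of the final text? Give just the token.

Hunk 1: at line 3 remove [dchzi,hzc] add [tcjg,nzqip] -> 10 lines: alsjt nip rlmyj tcjg nzqip sutfy pzbpl kbopi dbtvd btu
Hunk 2: at line 3 remove [nzqip,sutfy,pzbpl] add [mxuev,ppas,vpdk] -> 10 lines: alsjt nip rlmyj tcjg mxuev ppas vpdk kbopi dbtvd btu
Hunk 3: at line 3 remove [mxuev,ppas,vpdk] add [wgq] -> 8 lines: alsjt nip rlmyj tcjg wgq kbopi dbtvd btu
Hunk 4: at line 1 remove [rlmyj,tcjg] add [wulw] -> 7 lines: alsjt nip wulw wgq kbopi dbtvd btu
Hunk 5: at line 2 remove [wulw,wgq,kbopi] add [tyzxx,tqp] -> 6 lines: alsjt nip tyzxx tqp dbtvd btu
Final line 1: alsjt

Answer: alsjt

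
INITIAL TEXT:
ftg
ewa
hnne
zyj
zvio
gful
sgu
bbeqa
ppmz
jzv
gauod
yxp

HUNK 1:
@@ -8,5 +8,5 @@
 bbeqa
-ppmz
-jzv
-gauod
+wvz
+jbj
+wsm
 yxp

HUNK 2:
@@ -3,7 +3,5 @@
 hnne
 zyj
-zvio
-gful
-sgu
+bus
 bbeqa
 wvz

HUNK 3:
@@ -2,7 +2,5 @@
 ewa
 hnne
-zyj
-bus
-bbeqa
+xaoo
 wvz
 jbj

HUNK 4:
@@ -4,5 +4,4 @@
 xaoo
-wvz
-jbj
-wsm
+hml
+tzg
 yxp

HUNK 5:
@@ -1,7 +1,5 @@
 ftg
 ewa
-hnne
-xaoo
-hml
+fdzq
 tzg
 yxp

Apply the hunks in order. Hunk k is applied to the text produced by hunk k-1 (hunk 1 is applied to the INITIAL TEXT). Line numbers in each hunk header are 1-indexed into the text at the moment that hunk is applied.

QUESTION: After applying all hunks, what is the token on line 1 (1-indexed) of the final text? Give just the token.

Hunk 1: at line 8 remove [ppmz,jzv,gauod] add [wvz,jbj,wsm] -> 12 lines: ftg ewa hnne zyj zvio gful sgu bbeqa wvz jbj wsm yxp
Hunk 2: at line 3 remove [zvio,gful,sgu] add [bus] -> 10 lines: ftg ewa hnne zyj bus bbeqa wvz jbj wsm yxp
Hunk 3: at line 2 remove [zyj,bus,bbeqa] add [xaoo] -> 8 lines: ftg ewa hnne xaoo wvz jbj wsm yxp
Hunk 4: at line 4 remove [wvz,jbj,wsm] add [hml,tzg] -> 7 lines: ftg ewa hnne xaoo hml tzg yxp
Hunk 5: at line 1 remove [hnne,xaoo,hml] add [fdzq] -> 5 lines: ftg ewa fdzq tzg yxp
Final line 1: ftg

Answer: ftg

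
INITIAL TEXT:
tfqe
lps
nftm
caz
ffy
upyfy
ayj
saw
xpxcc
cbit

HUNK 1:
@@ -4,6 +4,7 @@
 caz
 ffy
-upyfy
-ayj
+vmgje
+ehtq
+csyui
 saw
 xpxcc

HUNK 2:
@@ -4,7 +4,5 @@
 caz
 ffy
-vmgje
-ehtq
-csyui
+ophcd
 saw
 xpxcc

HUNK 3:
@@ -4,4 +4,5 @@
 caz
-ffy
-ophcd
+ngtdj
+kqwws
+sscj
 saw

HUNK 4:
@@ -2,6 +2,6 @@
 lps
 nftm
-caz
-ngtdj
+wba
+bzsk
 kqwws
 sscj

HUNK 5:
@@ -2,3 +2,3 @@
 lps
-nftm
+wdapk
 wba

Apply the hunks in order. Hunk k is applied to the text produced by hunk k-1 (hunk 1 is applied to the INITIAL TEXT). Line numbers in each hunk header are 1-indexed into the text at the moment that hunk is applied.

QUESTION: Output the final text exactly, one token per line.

Hunk 1: at line 4 remove [upyfy,ayj] add [vmgje,ehtq,csyui] -> 11 lines: tfqe lps nftm caz ffy vmgje ehtq csyui saw xpxcc cbit
Hunk 2: at line 4 remove [vmgje,ehtq,csyui] add [ophcd] -> 9 lines: tfqe lps nftm caz ffy ophcd saw xpxcc cbit
Hunk 3: at line 4 remove [ffy,ophcd] add [ngtdj,kqwws,sscj] -> 10 lines: tfqe lps nftm caz ngtdj kqwws sscj saw xpxcc cbit
Hunk 4: at line 2 remove [caz,ngtdj] add [wba,bzsk] -> 10 lines: tfqe lps nftm wba bzsk kqwws sscj saw xpxcc cbit
Hunk 5: at line 2 remove [nftm] add [wdapk] -> 10 lines: tfqe lps wdapk wba bzsk kqwws sscj saw xpxcc cbit

Answer: tfqe
lps
wdapk
wba
bzsk
kqwws
sscj
saw
xpxcc
cbit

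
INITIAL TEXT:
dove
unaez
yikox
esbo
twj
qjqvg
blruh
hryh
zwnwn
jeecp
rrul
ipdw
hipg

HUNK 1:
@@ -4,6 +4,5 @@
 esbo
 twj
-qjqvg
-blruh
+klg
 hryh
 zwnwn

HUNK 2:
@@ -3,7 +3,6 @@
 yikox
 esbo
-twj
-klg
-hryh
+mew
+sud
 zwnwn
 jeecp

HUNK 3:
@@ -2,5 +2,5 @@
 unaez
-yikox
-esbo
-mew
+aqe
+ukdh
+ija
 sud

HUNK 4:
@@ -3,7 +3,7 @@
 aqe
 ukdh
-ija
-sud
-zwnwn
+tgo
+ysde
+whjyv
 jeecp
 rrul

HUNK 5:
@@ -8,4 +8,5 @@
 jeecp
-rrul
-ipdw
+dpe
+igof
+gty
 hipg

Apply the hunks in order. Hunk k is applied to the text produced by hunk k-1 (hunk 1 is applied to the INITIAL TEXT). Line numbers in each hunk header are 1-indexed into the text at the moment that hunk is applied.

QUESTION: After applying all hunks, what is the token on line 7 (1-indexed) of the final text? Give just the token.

Hunk 1: at line 4 remove [qjqvg,blruh] add [klg] -> 12 lines: dove unaez yikox esbo twj klg hryh zwnwn jeecp rrul ipdw hipg
Hunk 2: at line 3 remove [twj,klg,hryh] add [mew,sud] -> 11 lines: dove unaez yikox esbo mew sud zwnwn jeecp rrul ipdw hipg
Hunk 3: at line 2 remove [yikox,esbo,mew] add [aqe,ukdh,ija] -> 11 lines: dove unaez aqe ukdh ija sud zwnwn jeecp rrul ipdw hipg
Hunk 4: at line 3 remove [ija,sud,zwnwn] add [tgo,ysde,whjyv] -> 11 lines: dove unaez aqe ukdh tgo ysde whjyv jeecp rrul ipdw hipg
Hunk 5: at line 8 remove [rrul,ipdw] add [dpe,igof,gty] -> 12 lines: dove unaez aqe ukdh tgo ysde whjyv jeecp dpe igof gty hipg
Final line 7: whjyv

Answer: whjyv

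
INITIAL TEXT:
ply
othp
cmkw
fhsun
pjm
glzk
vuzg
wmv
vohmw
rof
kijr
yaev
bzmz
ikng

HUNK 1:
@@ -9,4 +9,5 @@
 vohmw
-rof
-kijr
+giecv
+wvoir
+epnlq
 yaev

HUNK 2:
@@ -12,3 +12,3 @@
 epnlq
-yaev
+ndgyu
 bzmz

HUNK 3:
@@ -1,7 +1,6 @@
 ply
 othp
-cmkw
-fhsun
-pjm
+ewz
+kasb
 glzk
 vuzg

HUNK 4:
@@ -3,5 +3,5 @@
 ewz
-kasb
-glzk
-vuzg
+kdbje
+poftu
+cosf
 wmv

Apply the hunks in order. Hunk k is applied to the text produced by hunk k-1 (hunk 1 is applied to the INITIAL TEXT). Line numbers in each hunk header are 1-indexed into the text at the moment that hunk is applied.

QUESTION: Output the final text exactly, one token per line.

Answer: ply
othp
ewz
kdbje
poftu
cosf
wmv
vohmw
giecv
wvoir
epnlq
ndgyu
bzmz
ikng

Derivation:
Hunk 1: at line 9 remove [rof,kijr] add [giecv,wvoir,epnlq] -> 15 lines: ply othp cmkw fhsun pjm glzk vuzg wmv vohmw giecv wvoir epnlq yaev bzmz ikng
Hunk 2: at line 12 remove [yaev] add [ndgyu] -> 15 lines: ply othp cmkw fhsun pjm glzk vuzg wmv vohmw giecv wvoir epnlq ndgyu bzmz ikng
Hunk 3: at line 1 remove [cmkw,fhsun,pjm] add [ewz,kasb] -> 14 lines: ply othp ewz kasb glzk vuzg wmv vohmw giecv wvoir epnlq ndgyu bzmz ikng
Hunk 4: at line 3 remove [kasb,glzk,vuzg] add [kdbje,poftu,cosf] -> 14 lines: ply othp ewz kdbje poftu cosf wmv vohmw giecv wvoir epnlq ndgyu bzmz ikng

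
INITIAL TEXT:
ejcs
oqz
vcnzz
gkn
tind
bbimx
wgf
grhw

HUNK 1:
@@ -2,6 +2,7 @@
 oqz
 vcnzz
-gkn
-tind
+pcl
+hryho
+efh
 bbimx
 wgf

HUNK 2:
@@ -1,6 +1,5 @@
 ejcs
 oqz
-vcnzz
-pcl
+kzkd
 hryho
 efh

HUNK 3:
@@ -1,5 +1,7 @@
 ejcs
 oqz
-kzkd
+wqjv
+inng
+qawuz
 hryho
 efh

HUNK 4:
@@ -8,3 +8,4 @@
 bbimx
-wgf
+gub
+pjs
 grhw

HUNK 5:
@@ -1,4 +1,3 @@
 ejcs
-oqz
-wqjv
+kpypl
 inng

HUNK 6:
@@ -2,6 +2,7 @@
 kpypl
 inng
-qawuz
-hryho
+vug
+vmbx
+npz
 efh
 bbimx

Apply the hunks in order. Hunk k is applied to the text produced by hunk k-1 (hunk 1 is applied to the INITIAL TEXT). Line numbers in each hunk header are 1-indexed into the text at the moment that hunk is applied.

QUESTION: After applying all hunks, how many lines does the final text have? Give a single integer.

Answer: 11

Derivation:
Hunk 1: at line 2 remove [gkn,tind] add [pcl,hryho,efh] -> 9 lines: ejcs oqz vcnzz pcl hryho efh bbimx wgf grhw
Hunk 2: at line 1 remove [vcnzz,pcl] add [kzkd] -> 8 lines: ejcs oqz kzkd hryho efh bbimx wgf grhw
Hunk 3: at line 1 remove [kzkd] add [wqjv,inng,qawuz] -> 10 lines: ejcs oqz wqjv inng qawuz hryho efh bbimx wgf grhw
Hunk 4: at line 8 remove [wgf] add [gub,pjs] -> 11 lines: ejcs oqz wqjv inng qawuz hryho efh bbimx gub pjs grhw
Hunk 5: at line 1 remove [oqz,wqjv] add [kpypl] -> 10 lines: ejcs kpypl inng qawuz hryho efh bbimx gub pjs grhw
Hunk 6: at line 2 remove [qawuz,hryho] add [vug,vmbx,npz] -> 11 lines: ejcs kpypl inng vug vmbx npz efh bbimx gub pjs grhw
Final line count: 11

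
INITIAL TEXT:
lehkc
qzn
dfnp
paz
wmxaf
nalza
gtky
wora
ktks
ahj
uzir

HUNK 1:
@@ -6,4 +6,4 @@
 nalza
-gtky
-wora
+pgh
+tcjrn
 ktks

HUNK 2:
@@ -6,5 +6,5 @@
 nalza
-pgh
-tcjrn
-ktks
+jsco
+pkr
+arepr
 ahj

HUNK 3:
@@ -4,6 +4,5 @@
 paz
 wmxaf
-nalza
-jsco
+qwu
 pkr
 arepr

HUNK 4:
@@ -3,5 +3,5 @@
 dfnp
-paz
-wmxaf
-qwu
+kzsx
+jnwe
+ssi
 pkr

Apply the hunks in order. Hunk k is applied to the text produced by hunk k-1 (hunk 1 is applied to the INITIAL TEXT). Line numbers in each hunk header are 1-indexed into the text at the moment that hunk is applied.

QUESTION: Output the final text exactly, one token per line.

Hunk 1: at line 6 remove [gtky,wora] add [pgh,tcjrn] -> 11 lines: lehkc qzn dfnp paz wmxaf nalza pgh tcjrn ktks ahj uzir
Hunk 2: at line 6 remove [pgh,tcjrn,ktks] add [jsco,pkr,arepr] -> 11 lines: lehkc qzn dfnp paz wmxaf nalza jsco pkr arepr ahj uzir
Hunk 3: at line 4 remove [nalza,jsco] add [qwu] -> 10 lines: lehkc qzn dfnp paz wmxaf qwu pkr arepr ahj uzir
Hunk 4: at line 3 remove [paz,wmxaf,qwu] add [kzsx,jnwe,ssi] -> 10 lines: lehkc qzn dfnp kzsx jnwe ssi pkr arepr ahj uzir

Answer: lehkc
qzn
dfnp
kzsx
jnwe
ssi
pkr
arepr
ahj
uzir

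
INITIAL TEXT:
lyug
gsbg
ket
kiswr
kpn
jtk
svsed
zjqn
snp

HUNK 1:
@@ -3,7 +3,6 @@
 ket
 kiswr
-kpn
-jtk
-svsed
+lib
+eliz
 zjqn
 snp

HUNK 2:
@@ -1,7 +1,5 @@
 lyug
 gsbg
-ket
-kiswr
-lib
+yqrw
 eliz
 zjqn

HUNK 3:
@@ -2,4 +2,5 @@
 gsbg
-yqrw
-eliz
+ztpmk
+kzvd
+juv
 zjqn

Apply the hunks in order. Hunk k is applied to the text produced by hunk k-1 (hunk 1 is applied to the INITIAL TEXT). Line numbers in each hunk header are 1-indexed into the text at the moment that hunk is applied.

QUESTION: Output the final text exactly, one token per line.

Answer: lyug
gsbg
ztpmk
kzvd
juv
zjqn
snp

Derivation:
Hunk 1: at line 3 remove [kpn,jtk,svsed] add [lib,eliz] -> 8 lines: lyug gsbg ket kiswr lib eliz zjqn snp
Hunk 2: at line 1 remove [ket,kiswr,lib] add [yqrw] -> 6 lines: lyug gsbg yqrw eliz zjqn snp
Hunk 3: at line 2 remove [yqrw,eliz] add [ztpmk,kzvd,juv] -> 7 lines: lyug gsbg ztpmk kzvd juv zjqn snp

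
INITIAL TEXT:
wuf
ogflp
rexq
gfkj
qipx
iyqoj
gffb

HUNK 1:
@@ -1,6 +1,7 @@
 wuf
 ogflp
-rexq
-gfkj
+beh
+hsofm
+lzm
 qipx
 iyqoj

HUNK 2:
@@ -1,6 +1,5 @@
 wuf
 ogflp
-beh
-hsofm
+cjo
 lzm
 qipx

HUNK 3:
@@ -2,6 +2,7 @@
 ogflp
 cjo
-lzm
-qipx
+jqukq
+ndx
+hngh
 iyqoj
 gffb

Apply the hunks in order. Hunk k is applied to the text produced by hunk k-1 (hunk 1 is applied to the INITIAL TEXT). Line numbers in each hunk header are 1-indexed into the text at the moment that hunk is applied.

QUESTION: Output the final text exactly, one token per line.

Answer: wuf
ogflp
cjo
jqukq
ndx
hngh
iyqoj
gffb

Derivation:
Hunk 1: at line 1 remove [rexq,gfkj] add [beh,hsofm,lzm] -> 8 lines: wuf ogflp beh hsofm lzm qipx iyqoj gffb
Hunk 2: at line 1 remove [beh,hsofm] add [cjo] -> 7 lines: wuf ogflp cjo lzm qipx iyqoj gffb
Hunk 3: at line 2 remove [lzm,qipx] add [jqukq,ndx,hngh] -> 8 lines: wuf ogflp cjo jqukq ndx hngh iyqoj gffb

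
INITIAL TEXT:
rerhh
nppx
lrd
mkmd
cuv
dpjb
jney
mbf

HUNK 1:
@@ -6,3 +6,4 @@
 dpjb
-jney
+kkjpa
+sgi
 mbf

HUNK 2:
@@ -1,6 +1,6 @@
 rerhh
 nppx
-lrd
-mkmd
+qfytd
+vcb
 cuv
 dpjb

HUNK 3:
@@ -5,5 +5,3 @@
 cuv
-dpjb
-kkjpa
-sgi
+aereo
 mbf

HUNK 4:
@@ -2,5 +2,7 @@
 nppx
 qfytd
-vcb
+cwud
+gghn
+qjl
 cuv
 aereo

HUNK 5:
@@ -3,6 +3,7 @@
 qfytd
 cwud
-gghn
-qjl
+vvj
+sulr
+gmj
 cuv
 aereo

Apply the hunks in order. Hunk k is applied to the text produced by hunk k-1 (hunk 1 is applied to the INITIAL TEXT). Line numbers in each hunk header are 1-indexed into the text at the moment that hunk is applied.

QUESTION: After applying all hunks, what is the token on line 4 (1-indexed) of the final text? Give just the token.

Answer: cwud

Derivation:
Hunk 1: at line 6 remove [jney] add [kkjpa,sgi] -> 9 lines: rerhh nppx lrd mkmd cuv dpjb kkjpa sgi mbf
Hunk 2: at line 1 remove [lrd,mkmd] add [qfytd,vcb] -> 9 lines: rerhh nppx qfytd vcb cuv dpjb kkjpa sgi mbf
Hunk 3: at line 5 remove [dpjb,kkjpa,sgi] add [aereo] -> 7 lines: rerhh nppx qfytd vcb cuv aereo mbf
Hunk 4: at line 2 remove [vcb] add [cwud,gghn,qjl] -> 9 lines: rerhh nppx qfytd cwud gghn qjl cuv aereo mbf
Hunk 5: at line 3 remove [gghn,qjl] add [vvj,sulr,gmj] -> 10 lines: rerhh nppx qfytd cwud vvj sulr gmj cuv aereo mbf
Final line 4: cwud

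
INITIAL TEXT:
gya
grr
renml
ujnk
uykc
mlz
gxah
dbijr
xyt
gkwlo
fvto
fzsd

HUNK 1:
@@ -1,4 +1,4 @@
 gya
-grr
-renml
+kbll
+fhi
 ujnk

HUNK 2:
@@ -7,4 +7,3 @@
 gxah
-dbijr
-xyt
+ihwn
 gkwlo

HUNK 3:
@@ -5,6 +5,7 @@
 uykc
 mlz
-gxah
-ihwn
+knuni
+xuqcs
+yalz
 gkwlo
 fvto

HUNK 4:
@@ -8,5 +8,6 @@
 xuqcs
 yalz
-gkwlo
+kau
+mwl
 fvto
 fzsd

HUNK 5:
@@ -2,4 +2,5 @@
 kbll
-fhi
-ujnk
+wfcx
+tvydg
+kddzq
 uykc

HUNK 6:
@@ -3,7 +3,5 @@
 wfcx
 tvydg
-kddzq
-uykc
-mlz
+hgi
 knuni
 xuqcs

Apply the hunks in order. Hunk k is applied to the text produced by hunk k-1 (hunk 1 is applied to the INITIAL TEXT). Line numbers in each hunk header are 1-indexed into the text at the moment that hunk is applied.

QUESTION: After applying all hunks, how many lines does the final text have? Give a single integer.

Answer: 12

Derivation:
Hunk 1: at line 1 remove [grr,renml] add [kbll,fhi] -> 12 lines: gya kbll fhi ujnk uykc mlz gxah dbijr xyt gkwlo fvto fzsd
Hunk 2: at line 7 remove [dbijr,xyt] add [ihwn] -> 11 lines: gya kbll fhi ujnk uykc mlz gxah ihwn gkwlo fvto fzsd
Hunk 3: at line 5 remove [gxah,ihwn] add [knuni,xuqcs,yalz] -> 12 lines: gya kbll fhi ujnk uykc mlz knuni xuqcs yalz gkwlo fvto fzsd
Hunk 4: at line 8 remove [gkwlo] add [kau,mwl] -> 13 lines: gya kbll fhi ujnk uykc mlz knuni xuqcs yalz kau mwl fvto fzsd
Hunk 5: at line 2 remove [fhi,ujnk] add [wfcx,tvydg,kddzq] -> 14 lines: gya kbll wfcx tvydg kddzq uykc mlz knuni xuqcs yalz kau mwl fvto fzsd
Hunk 6: at line 3 remove [kddzq,uykc,mlz] add [hgi] -> 12 lines: gya kbll wfcx tvydg hgi knuni xuqcs yalz kau mwl fvto fzsd
Final line count: 12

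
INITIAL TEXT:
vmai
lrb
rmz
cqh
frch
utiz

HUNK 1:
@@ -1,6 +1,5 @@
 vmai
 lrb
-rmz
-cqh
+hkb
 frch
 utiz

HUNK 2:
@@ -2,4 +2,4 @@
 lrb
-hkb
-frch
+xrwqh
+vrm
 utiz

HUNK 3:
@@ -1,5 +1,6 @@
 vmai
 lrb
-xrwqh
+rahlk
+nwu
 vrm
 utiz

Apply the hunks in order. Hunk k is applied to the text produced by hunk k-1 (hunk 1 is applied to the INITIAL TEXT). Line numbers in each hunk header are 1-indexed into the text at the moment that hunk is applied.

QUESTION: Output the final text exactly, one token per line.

Answer: vmai
lrb
rahlk
nwu
vrm
utiz

Derivation:
Hunk 1: at line 1 remove [rmz,cqh] add [hkb] -> 5 lines: vmai lrb hkb frch utiz
Hunk 2: at line 2 remove [hkb,frch] add [xrwqh,vrm] -> 5 lines: vmai lrb xrwqh vrm utiz
Hunk 3: at line 1 remove [xrwqh] add [rahlk,nwu] -> 6 lines: vmai lrb rahlk nwu vrm utiz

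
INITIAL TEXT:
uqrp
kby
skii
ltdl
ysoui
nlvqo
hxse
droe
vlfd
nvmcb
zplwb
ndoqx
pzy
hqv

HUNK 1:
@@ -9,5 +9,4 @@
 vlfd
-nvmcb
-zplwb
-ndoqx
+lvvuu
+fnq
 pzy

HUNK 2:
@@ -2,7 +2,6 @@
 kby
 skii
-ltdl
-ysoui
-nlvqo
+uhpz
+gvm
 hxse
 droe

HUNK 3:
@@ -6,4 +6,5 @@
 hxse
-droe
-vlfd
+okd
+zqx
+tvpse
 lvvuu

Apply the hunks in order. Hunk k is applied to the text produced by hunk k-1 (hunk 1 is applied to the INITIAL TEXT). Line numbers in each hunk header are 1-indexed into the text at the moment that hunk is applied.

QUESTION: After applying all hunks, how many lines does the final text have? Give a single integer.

Answer: 13

Derivation:
Hunk 1: at line 9 remove [nvmcb,zplwb,ndoqx] add [lvvuu,fnq] -> 13 lines: uqrp kby skii ltdl ysoui nlvqo hxse droe vlfd lvvuu fnq pzy hqv
Hunk 2: at line 2 remove [ltdl,ysoui,nlvqo] add [uhpz,gvm] -> 12 lines: uqrp kby skii uhpz gvm hxse droe vlfd lvvuu fnq pzy hqv
Hunk 3: at line 6 remove [droe,vlfd] add [okd,zqx,tvpse] -> 13 lines: uqrp kby skii uhpz gvm hxse okd zqx tvpse lvvuu fnq pzy hqv
Final line count: 13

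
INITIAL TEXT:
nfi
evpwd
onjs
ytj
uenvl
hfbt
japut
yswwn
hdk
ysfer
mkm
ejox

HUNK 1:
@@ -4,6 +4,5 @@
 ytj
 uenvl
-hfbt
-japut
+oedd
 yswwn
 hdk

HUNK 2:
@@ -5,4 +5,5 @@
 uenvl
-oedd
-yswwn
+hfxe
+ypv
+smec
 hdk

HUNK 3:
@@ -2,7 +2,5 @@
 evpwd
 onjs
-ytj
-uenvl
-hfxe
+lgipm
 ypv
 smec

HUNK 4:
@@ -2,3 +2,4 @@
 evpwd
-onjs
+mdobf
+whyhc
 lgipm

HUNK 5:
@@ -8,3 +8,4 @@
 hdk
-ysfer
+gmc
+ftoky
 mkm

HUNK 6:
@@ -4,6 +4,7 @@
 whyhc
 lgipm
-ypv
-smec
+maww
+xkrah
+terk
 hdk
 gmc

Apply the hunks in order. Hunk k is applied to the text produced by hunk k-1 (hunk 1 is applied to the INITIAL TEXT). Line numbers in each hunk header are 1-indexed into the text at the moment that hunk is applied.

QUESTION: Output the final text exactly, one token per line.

Hunk 1: at line 4 remove [hfbt,japut] add [oedd] -> 11 lines: nfi evpwd onjs ytj uenvl oedd yswwn hdk ysfer mkm ejox
Hunk 2: at line 5 remove [oedd,yswwn] add [hfxe,ypv,smec] -> 12 lines: nfi evpwd onjs ytj uenvl hfxe ypv smec hdk ysfer mkm ejox
Hunk 3: at line 2 remove [ytj,uenvl,hfxe] add [lgipm] -> 10 lines: nfi evpwd onjs lgipm ypv smec hdk ysfer mkm ejox
Hunk 4: at line 2 remove [onjs] add [mdobf,whyhc] -> 11 lines: nfi evpwd mdobf whyhc lgipm ypv smec hdk ysfer mkm ejox
Hunk 5: at line 8 remove [ysfer] add [gmc,ftoky] -> 12 lines: nfi evpwd mdobf whyhc lgipm ypv smec hdk gmc ftoky mkm ejox
Hunk 6: at line 4 remove [ypv,smec] add [maww,xkrah,terk] -> 13 lines: nfi evpwd mdobf whyhc lgipm maww xkrah terk hdk gmc ftoky mkm ejox

Answer: nfi
evpwd
mdobf
whyhc
lgipm
maww
xkrah
terk
hdk
gmc
ftoky
mkm
ejox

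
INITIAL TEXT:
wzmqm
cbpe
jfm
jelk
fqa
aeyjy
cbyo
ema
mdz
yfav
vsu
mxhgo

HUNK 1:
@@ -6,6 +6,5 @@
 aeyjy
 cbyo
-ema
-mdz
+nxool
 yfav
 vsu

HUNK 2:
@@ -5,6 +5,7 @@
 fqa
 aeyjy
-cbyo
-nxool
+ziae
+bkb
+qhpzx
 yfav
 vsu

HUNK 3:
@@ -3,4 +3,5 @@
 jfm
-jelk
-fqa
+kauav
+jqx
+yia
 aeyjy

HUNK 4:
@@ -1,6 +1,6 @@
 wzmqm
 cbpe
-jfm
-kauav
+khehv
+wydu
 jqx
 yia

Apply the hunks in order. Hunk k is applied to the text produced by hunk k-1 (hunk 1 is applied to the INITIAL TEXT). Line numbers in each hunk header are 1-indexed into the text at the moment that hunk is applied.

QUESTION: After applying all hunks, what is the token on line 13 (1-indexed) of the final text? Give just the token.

Hunk 1: at line 6 remove [ema,mdz] add [nxool] -> 11 lines: wzmqm cbpe jfm jelk fqa aeyjy cbyo nxool yfav vsu mxhgo
Hunk 2: at line 5 remove [cbyo,nxool] add [ziae,bkb,qhpzx] -> 12 lines: wzmqm cbpe jfm jelk fqa aeyjy ziae bkb qhpzx yfav vsu mxhgo
Hunk 3: at line 3 remove [jelk,fqa] add [kauav,jqx,yia] -> 13 lines: wzmqm cbpe jfm kauav jqx yia aeyjy ziae bkb qhpzx yfav vsu mxhgo
Hunk 4: at line 1 remove [jfm,kauav] add [khehv,wydu] -> 13 lines: wzmqm cbpe khehv wydu jqx yia aeyjy ziae bkb qhpzx yfav vsu mxhgo
Final line 13: mxhgo

Answer: mxhgo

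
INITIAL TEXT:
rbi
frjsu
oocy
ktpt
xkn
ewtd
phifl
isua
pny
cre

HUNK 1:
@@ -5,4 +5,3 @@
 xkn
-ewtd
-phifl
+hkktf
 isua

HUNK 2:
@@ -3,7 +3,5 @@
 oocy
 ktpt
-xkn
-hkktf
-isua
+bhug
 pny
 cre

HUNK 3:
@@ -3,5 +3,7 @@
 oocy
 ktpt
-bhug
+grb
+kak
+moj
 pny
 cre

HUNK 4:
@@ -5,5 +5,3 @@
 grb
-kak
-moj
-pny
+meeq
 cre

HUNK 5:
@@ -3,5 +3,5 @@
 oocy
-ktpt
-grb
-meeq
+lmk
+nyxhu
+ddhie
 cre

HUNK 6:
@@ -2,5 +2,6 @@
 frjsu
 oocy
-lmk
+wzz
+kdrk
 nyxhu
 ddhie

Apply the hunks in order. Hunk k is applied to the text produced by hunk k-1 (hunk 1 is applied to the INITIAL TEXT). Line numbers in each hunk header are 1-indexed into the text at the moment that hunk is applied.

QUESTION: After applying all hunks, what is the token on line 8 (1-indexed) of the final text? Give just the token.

Answer: cre

Derivation:
Hunk 1: at line 5 remove [ewtd,phifl] add [hkktf] -> 9 lines: rbi frjsu oocy ktpt xkn hkktf isua pny cre
Hunk 2: at line 3 remove [xkn,hkktf,isua] add [bhug] -> 7 lines: rbi frjsu oocy ktpt bhug pny cre
Hunk 3: at line 3 remove [bhug] add [grb,kak,moj] -> 9 lines: rbi frjsu oocy ktpt grb kak moj pny cre
Hunk 4: at line 5 remove [kak,moj,pny] add [meeq] -> 7 lines: rbi frjsu oocy ktpt grb meeq cre
Hunk 5: at line 3 remove [ktpt,grb,meeq] add [lmk,nyxhu,ddhie] -> 7 lines: rbi frjsu oocy lmk nyxhu ddhie cre
Hunk 6: at line 2 remove [lmk] add [wzz,kdrk] -> 8 lines: rbi frjsu oocy wzz kdrk nyxhu ddhie cre
Final line 8: cre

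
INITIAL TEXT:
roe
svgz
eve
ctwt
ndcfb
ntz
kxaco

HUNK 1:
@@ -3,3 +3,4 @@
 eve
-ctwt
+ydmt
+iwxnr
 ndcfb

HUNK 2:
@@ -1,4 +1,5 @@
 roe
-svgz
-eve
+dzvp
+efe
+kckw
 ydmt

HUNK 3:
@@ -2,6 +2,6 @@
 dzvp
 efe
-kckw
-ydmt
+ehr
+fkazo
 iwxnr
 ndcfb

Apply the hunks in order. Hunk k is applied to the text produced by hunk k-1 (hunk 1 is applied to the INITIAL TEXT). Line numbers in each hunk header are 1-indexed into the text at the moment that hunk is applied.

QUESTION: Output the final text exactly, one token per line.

Hunk 1: at line 3 remove [ctwt] add [ydmt,iwxnr] -> 8 lines: roe svgz eve ydmt iwxnr ndcfb ntz kxaco
Hunk 2: at line 1 remove [svgz,eve] add [dzvp,efe,kckw] -> 9 lines: roe dzvp efe kckw ydmt iwxnr ndcfb ntz kxaco
Hunk 3: at line 2 remove [kckw,ydmt] add [ehr,fkazo] -> 9 lines: roe dzvp efe ehr fkazo iwxnr ndcfb ntz kxaco

Answer: roe
dzvp
efe
ehr
fkazo
iwxnr
ndcfb
ntz
kxaco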